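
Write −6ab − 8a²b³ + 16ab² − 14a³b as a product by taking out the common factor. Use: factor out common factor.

2ab(−3 − 4ab² + 8b − 7a²)

−6ab − 8a²b³ + 16ab² − 14a³b
= 2(−3ab − 4a²b³ + 8ab² − 7a³b)    [factor out 2]
= 2ab(−3 − 4ab² + 8b − 7a²)    [factor out ab]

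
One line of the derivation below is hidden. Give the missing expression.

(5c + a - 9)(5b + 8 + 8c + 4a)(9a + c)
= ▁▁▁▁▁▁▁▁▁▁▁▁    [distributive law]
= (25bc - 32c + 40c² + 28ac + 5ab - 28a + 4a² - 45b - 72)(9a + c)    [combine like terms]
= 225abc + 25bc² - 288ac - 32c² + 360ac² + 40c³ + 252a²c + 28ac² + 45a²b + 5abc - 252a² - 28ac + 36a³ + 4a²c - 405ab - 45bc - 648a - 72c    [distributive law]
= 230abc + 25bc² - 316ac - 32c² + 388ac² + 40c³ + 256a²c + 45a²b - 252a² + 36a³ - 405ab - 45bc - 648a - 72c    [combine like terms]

By distributive law:

(25bc + 40c + 40c² + 20ac + 5ab + 8a + 8ac + 4a² - 45b - 72 - 72c - 36a)(9a + c)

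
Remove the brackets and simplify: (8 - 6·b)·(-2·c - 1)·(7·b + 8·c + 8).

32·b·c - 128·c^2 - 192·c - 8·b - 64 + 84·b^2·c + 96·b·c^2 + 42·b^2

(8 - 6·b)·(-2·c - 1)·(7·b + 8·c + 8)
= (-16·c - 8 + 12·b·c + 6·b)·(7·b + 8·c + 8)    [distributive law]
= -112·b·c - 128·c^2 - 128·c - 56·b - 64·c - 64 + 84·b^2·c + 96·b·c^2 + 96·b·c + 42·b^2 + 48·b·c + 48·b    [distributive law]
= 32·b·c - 128·c^2 - 192·c - 8·b - 64 + 84·b^2·c + 96·b·c^2 + 42·b^2    [combine like terms]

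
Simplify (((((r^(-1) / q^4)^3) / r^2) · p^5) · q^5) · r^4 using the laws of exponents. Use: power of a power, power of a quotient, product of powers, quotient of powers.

(((((r^(-1) / q^4)^3) / r^2) · p^5) · q^5) · r^4
= ((((((r^(-1))^3) / ((q^4)^3)) / r^2) · p^5) · q^5) · r^4    [power of a quotient]
= ((((r^(-3) / ((q^4)^3)) / r^2) · p^5) · q^5) · r^4    [power of a power]
= ((((r^(-3) / q^12) / r^2) · p^5) · q^5) · r^4    [power of a power]
= p^5·q^(-7)·r^(-1)    [quotient of powers; product of powers]

p^5·q^(-7)·r^(-1)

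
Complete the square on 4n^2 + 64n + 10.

4(n + 8)^2 - 246

4n^2 + 64n + 10
= 4(n^2 + 16n) + 10    [factor out 4 from the n-terms]
= 4(n^2 + 16n + 64 - 64) + 10    [add and subtract 64 inside the bracket]
= 4(n + 8)^2 - 256 + 10    [perfect-square identity]
= 4(n + 8)^2 - 246    [combine constants]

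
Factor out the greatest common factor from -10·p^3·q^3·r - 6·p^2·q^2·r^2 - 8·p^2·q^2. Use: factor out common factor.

2·p^2·q^2(-5·p·q·r - 3·r^2 - 4)

-10·p^3·q^3·r - 6·p^2·q^2·r^2 - 8·p^2·q^2
= 2(-5·p^3·q^3·r - 3·p^2·q^2·r^2 - 4·p^2·q^2)    [factor out 2]
= 2·p^2·q^2(-5·p·q·r - 3·r^2 - 4)    [factor out p^2·q^2]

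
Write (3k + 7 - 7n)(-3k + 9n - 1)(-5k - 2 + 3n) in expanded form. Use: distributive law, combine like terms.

(3k + 7 - 7n)(-3k + 9n - 1)(-5k - 2 + 3n)
= (-9k² + 27kn - 3k - 21k + 63n - 7 + 21kn - 63n² + 7n)(-5k - 2 + 3n)    [distributive law]
= (-9k² + 48kn - 24k + 70n - 7 - 63n²)(-5k - 2 + 3n)    [combine like terms]
= 45k³ + 18k² - 27k²n - 240k²n - 96kn + 144kn² + 120k² + 48k - 72kn - 350kn - 140n + 210n² + 35k + 14 - 21n + 315kn² + 126n² - 189n³    [distributive law]
= 45k³ + 138k² - 267k²n - 518kn + 459kn² + 83k - 161n + 336n² + 14 - 189n³    [combine like terms]

45k³ + 138k² - 267k²n - 518kn + 459kn² + 83k - 161n + 336n² + 14 - 189n³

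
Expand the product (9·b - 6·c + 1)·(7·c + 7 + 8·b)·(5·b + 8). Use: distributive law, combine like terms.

(9·b - 6·c + 1)·(7·c + 7 + 8·b)·(5·b + 8)
= (63·b·c + 63·b + 72·b^2 - 42·c^2 - 42·c - 48·b·c + 7·c + 7 + 8·b)·(5·b + 8)    [distributive law]
= (15·b·c + 71·b + 72·b^2 - 42·c^2 - 35·c + 7)·(5·b + 8)    [combine like terms]
= 75·b^2·c + 120·b·c + 355·b^2 + 568·b + 360·b^3 + 576·b^2 - 210·b·c^2 - 336·c^2 - 175·b·c - 280·c + 35·b + 56    [distributive law]
= 75·b^2·c - 55·b·c + 931·b^2 + 603·b + 360·b^3 - 210·b·c^2 - 336·c^2 - 280·c + 56    [combine like terms]

75·b^2·c - 55·b·c + 931·b^2 + 603·b + 360·b^3 - 210·b·c^2 - 336·c^2 - 280·c + 56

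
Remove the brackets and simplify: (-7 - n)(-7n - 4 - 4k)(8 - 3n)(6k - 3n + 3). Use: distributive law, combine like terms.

1212kn - 1329n² + 348n - 498kn² + 246n³ + 2016k + 672 + 1344k² - 312k²n - 90kn³ + 63n⁴ - 72k²n²

(-7 - n)(-7n - 4 - 4k)(8 - 3n)(6k - 3n + 3)
= (49n + 28 + 28k + 7n² + 4n + 4kn)(8 - 3n)(6k - 3n + 3)    [distributive law]
= (53n + 28 + 28k + 7n² + 4kn)(8 - 3n)(6k - 3n + 3)    [combine like terms]
= (424n - 159n² + 224 - 84n + 224k - 84kn + 56n² - 21n³ + 32kn - 12kn²)(6k - 3n + 3)    [distributive law]
= (340n - 103n² + 224 + 224k - 52kn - 21n³ - 12kn²)(6k - 3n + 3)    [combine like terms]
= 2040kn - 1020n² + 1020n - 618kn² + 309n³ - 309n² + 1344k - 672n + 672 + 1344k² - 672kn + 672k - 312k²n + 156kn² - 156kn - 126kn³ + 63n⁴ - 63n³ - 72k²n² + 36kn³ - 36kn²    [distributive law]
= 1212kn - 1329n² + 348n - 498kn² + 246n³ + 2016k + 672 + 1344k² - 312k²n - 90kn³ + 63n⁴ - 72k²n²    [combine like terms]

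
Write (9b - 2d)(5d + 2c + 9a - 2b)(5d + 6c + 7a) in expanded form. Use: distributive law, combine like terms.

245bd^2 + 384bcd + 748abd + 108bc^2 + 612abc + 567a^2b - 90b^2d - 108b^2c - 126ab^2 - 50d^3 - 80cd^2 - 160ad^2 - 24c^2d - 136acd - 126a^2d

(9b - 2d)(5d + 2c + 9a - 2b)(5d + 6c + 7a)
= (45bd + 18bc + 81ab - 18b^2 - 10d^2 - 4cd - 18ad + 4bd)(5d + 6c + 7a)    [distributive law]
= (49bd + 18bc + 81ab - 18b^2 - 10d^2 - 4cd - 18ad)(5d + 6c + 7a)    [combine like terms]
= 245bd^2 + 294bcd + 343abd + 90bcd + 108bc^2 + 126abc + 405abd + 486abc + 567a^2b - 90b^2d - 108b^2c - 126ab^2 - 50d^3 - 60cd^2 - 70ad^2 - 20cd^2 - 24c^2d - 28acd - 90ad^2 - 108acd - 126a^2d    [distributive law]
= 245bd^2 + 384bcd + 748abd + 108bc^2 + 612abc + 567a^2b - 90b^2d - 108b^2c - 126ab^2 - 50d^3 - 80cd^2 - 160ad^2 - 24c^2d - 136acd - 126a^2d    [combine like terms]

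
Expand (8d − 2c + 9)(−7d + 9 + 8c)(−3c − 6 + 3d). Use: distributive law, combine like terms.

(8d − 2c + 9)(−7d + 9 + 8c)(−3c − 6 + 3d)
= (−56d^2 + 72d + 64cd + 14cd − 18c − 16c^2 − 63d + 81 + 72c)(−3c − 6 + 3d)    [distributive law]
= (−56d^2 + 9d + 78cd + 54c − 16c^2 + 81)(−3c − 6 + 3d)    [combine like terms]
= 168cd^2 + 336d^2 − 168d^3 − 27cd − 54d + 27d^2 − 234c^2d − 468cd + 234cd^2 − 162c^2 − 324c + 162cd + 48c^3 + 96c^2 − 48c^2d − 243c − 486 + 243d    [distributive law]
= 402cd^2 + 363d^2 − 168d^3 − 333cd + 189d − 282c^2d − 66c^2 − 567c + 48c^3 − 486    [combine like terms]

402cd^2 + 363d^2 − 168d^3 − 333cd + 189d − 282c^2d − 66c^2 − 567c + 48c^3 − 486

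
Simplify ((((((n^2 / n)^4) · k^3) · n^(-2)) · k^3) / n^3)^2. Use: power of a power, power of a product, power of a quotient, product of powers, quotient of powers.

((((((n^2 / n)^4) · k^3) · n^(-2)) · k^3) / n^3)^2
= ((((((n^2 / n)^4) · k^3) · n^(-2)) · k^3)^2) / ((n^3)^2)    [power of a quotient]
= ((((((n^2 / n)^4) · k^3) · n^(-2))^2) · ((k^3)^2)) / ((n^3)^2)    [power of a product]
= ((((((n^2 / n)^4) · k^3)^2) · ((n^(-2))^2)) · ((k^3)^2)) / ((n^3)^2)    [power of a product]
= ((((((n^2 / n)^4)^2) · ((k^3)^2)) · ((n^(-2))^2)) · ((k^3)^2)) / ((n^3)^2)    [power of a product]
= (((((n^2 / n)^8) · ((k^3)^2)) · ((n^(-2))^2)) · ((k^3)^2)) / ((n^3)^2)    [power of a power]
= ((((((n^2)^8) / (n^8)) · ((k^3)^2)) · ((n^(-2))^2)) · ((k^3)^2)) / ((n^3)^2)    [power of a quotient]
= ((((n^16 / (n^8)) · ((k^3)^2)) · ((n^(-2))^2)) · ((k^3)^2)) / ((n^3)^2)    [power of a power]
= (((n^8 · ((k^3)^2)) · ((n^(-2))^2)) · ((k^3)^2)) / ((n^3)^2)    [quotient of powers]
= (((n^8 · k^6) · ((n^(-2))^2)) · ((k^3)^2)) / ((n^3)^2)    [power of a power]
= (((n^8 · k^6) · n^(-4)) · ((k^3)^2)) / ((n^3)^2)    [power of a power]
= (((n^8 · k^6) · n^(-4)) · k^6) / ((n^3)^2)    [power of a power]
= (((n^8 · k^6) · n^(-4)) · k^6) / n^6    [power of a power]
= k^12n^(-2)    [quotient of powers; product of powers]

k^12n^(-2)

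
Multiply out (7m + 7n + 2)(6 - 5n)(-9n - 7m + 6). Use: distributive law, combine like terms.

(7m + 7n + 2)(6 - 5n)(-9n - 7m + 6)
= (42m - 35mn + 42n - 35n² + 12 - 10n)(-9n - 7m + 6)    [distributive law]
= (42m - 35mn + 32n - 35n² + 12)(-9n - 7m + 6)    [combine like terms]
= -378mn - 294m² + 252m + 315mn² + 245m²n - 210mn - 288n² - 224mn + 192n + 315n³ + 245mn² - 210n² - 108n - 84m + 72    [distributive law]
= -812mn - 294m² + 168m + 560mn² + 245m²n - 498n² + 84n + 315n³ + 72    [combine like terms]

-812mn - 294m² + 168m + 560mn² + 245m²n - 498n² + 84n + 315n³ + 72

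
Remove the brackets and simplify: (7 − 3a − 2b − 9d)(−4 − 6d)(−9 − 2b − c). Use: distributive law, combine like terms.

252 − 16b + 28c + 54d − 96bd + 6cd − 108a − 24ab − 12ac − 162ad − 36abd − 18acd − 16b^2 − 8bc − 24b^2d − 12bcd − 486d^2 − 108bd^2 − 54cd^2

(7 − 3a − 2b − 9d)(−4 − 6d)(−9 − 2b − c)
= (−28 − 42d + 12a + 18ad + 8b + 12bd + 36d + 54d^2)(−9 − 2b − c)    [distributive law]
= (−28 − 6d + 12a + 18ad + 8b + 12bd + 54d^2)(−9 − 2b − c)    [combine like terms]
= 252 + 56b + 28c + 54d + 12bd + 6cd − 108a − 24ab − 12ac − 162ad − 36abd − 18acd − 72b − 16b^2 − 8bc − 108bd − 24b^2d − 12bcd − 486d^2 − 108bd^2 − 54cd^2    [distributive law]
= 252 − 16b + 28c + 54d − 96bd + 6cd − 108a − 24ab − 12ac − 162ad − 36abd − 18acd − 16b^2 − 8bc − 24b^2d − 12bcd − 486d^2 − 108bd^2 − 54cd^2    [combine like terms]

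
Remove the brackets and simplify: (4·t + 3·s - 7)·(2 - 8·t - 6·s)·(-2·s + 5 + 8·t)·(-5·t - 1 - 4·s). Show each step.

(4·t + 3·s - 7)·(2 - 8·t - 6·s)·(-2·s + 5 + 8·t)·(-5·t - 1 - 4·s)
= (8·t - 32·t^2 - 24·s·t + 6·s - 24·s·t - 18·s^2 - 14 + 56·t + 42·s)·(-2·s + 5 + 8·t)·(-5·t - 1 - 4·s)    [distributive law]
= (64·t - 32·t^2 - 48·s·t + 48·s - 18·s^2 - 14)·(-2·s + 5 + 8·t)·(-5·t - 1 - 4·s)    [combine like terms]
= (-128·s·t + 320·t + 512·t^2 + 64·s·t^2 - 160·t^2 - 256·t^3 + 96·s^2·t - 240·s·t - 384·s·t^2 - 96·s^2 + 240·s + 384·s·t + 36·s^3 - 90·s^2 - 144·s^2·t + 28·s - 70 - 112·t)·(-5·t - 1 - 4·s)    [distributive law]
= (16·s·t + 208·t + 352·t^2 - 320·s·t^2 - 256·t^3 - 48·s^2·t - 186·s^2 + 268·s + 36·s^3 - 70)·(-5·t - 1 - 4·s)    [combine like terms]
= -80·s·t^2 - 16·s·t - 64·s^2·t - 1040·t^2 - 208·t - 832·s·t - 1760·t^3 - 352·t^2 - 1408·s·t^2 + 1600·s·t^3 + 320·s·t^2 + 1280·s^2·t^2 + 1280·t^4 + 256·t^3 + 1024·s·t^3 + 240·s^2·t^2 + 48·s^2·t + 192·s^3·t + 930·s^2·t + 186·s^2 + 744·s^3 - 1340·s·t - 268·s - 1072·s^2 - 180·s^3·t - 36·s^3 - 144·s^4 + 350·t + 70 + 280·s    [distributive law]
= -1168·s·t^2 - 2188·s·t + 914·s^2·t - 1392·t^2 + 142·t - 1504·t^3 + 2624·s·t^3 + 1520·s^2·t^2 + 1280·t^4 + 12·s^3·t - 886·s^2 + 708·s^3 + 12·s - 144·s^4 + 70    [combine like terms]

-1168·s·t^2 - 2188·s·t + 914·s^2·t - 1392·t^2 + 142·t - 1504·t^3 + 2624·s·t^3 + 1520·s^2·t^2 + 1280·t^4 + 12·s^3·t - 886·s^2 + 708·s^3 + 12·s - 144·s^4 + 70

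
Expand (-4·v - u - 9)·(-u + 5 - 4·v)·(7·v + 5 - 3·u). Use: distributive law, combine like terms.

(-4·v - u - 9)·(-u + 5 - 4·v)·(7·v + 5 - 3·u)
= (4·u·v - 20·v + 16·v² + u² - 5·u + 4·u·v + 9·u - 45 + 36·v)·(7·v + 5 - 3·u)    [distributive law]
= (8·u·v + 16·v + 16·v² + u² + 4·u - 45)·(7·v + 5 - 3·u)    [combine like terms]
= 56·u·v² + 40·u·v - 24·u²·v + 112·v² + 80·v - 48·u·v + 112·v³ + 80·v² - 48·u·v² + 7·u²·v + 5·u² - 3·u³ + 28·u·v + 20·u - 12·u² - 315·v - 225 + 135·u    [distributive law]
= 8·u·v² + 20·u·v - 17·u²·v + 192·v² - 235·v + 112·v³ - 7·u² - 3·u³ + 155·u - 225    [combine like terms]

8·u·v² + 20·u·v - 17·u²·v + 192·v² - 235·v + 112·v³ - 7·u² - 3·u³ + 155·u - 225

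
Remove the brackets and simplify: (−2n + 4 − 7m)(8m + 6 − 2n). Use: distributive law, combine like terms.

−2mn − 20n + 4n^2 − 10m + 24 − 56m^2

(−2n + 4 − 7m)(8m + 6 − 2n)
= −16mn − 12n + 4n^2 + 32m + 24 − 8n − 56m^2 − 42m + 14mn    [distributive law]
= −2mn − 20n + 4n^2 − 10m + 24 − 56m^2    [combine like terms]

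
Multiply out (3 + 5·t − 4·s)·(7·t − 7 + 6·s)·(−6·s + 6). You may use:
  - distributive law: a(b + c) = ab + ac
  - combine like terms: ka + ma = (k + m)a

96·s·t − 84·t + 402·s − 126 − 420·s^2 − 210·s·t^2 + 210·t^2 − 12·s^2·t + 144·s^3

(3 + 5·t − 4·s)·(7·t − 7 + 6·s)·(−6·s + 6)
= (21·t − 21 + 18·s + 35·t^2 − 35·t + 30·s·t − 28·s·t + 28·s − 24·s^2)·(−6·s + 6)    [distributive law]
= (−14·t − 21 + 46·s + 35·t^2 + 2·s·t − 24·s^2)·(−6·s + 6)    [combine like terms]
= 84·s·t − 84·t + 126·s − 126 − 276·s^2 + 276·s − 210·s·t^2 + 210·t^2 − 12·s^2·t + 12·s·t + 144·s^3 − 144·s^2    [distributive law]
= 96·s·t − 84·t + 402·s − 126 − 420·s^2 − 210·s·t^2 + 210·t^2 − 12·s^2·t + 144·s^3    [combine like terms]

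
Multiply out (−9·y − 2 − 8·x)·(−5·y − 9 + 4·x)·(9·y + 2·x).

(−9·y − 2 − 8·x)·(−5·y − 9 + 4·x)·(9·y + 2·x)
= (45·y^2 + 81·y − 36·x·y + 10·y + 18 − 8·x + 40·x·y + 72·x − 32·x^2)·(9·y + 2·x)    [distributive law]
= (45·y^2 + 91·y + 4·x·y + 18 + 64·x − 32·x^2)·(9·y + 2·x)    [combine like terms]
= 405·y^3 + 90·x·y^2 + 819·y^2 + 182·x·y + 36·x·y^2 + 8·x^2·y + 162·y + 36·x + 576·x·y + 128·x^2 − 288·x^2·y − 64·x^3    [distributive law]
= 405·y^3 + 126·x·y^2 + 819·y^2 + 758·x·y − 280·x^2·y + 162·y + 36·x + 128·x^2 − 64·x^3    [combine like terms]

405·y^3 + 126·x·y^2 + 819·y^2 + 758·x·y − 280·x^2·y + 162·y + 36·x + 128·x^2 − 64·x^3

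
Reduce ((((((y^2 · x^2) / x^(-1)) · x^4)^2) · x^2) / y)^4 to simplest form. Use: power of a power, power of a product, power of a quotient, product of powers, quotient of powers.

x^64y^12

((((((y^2 · x^2) / x^(-1)) · x^4)^2) · x^2) / y)^4
= ((((((y^2 · x^2) / x^(-1)) · x^4)^2) · x^2)^4) / (y^4)    [power of a quotient]
= ((((((y^2 · x^2) / x^(-1)) · x^4)^2)^4) · ((x^2)^4)) / (y^4)    [power of a product]
= (((((y^2 · x^2) / x^(-1)) · x^4)^8) · ((x^2)^4)) / (y^4)    [power of a power]
= (((((y^2 · x^2) / x^(-1))^8) · ((x^4)^8)) · ((x^2)^4)) / (y^4)    [power of a product]
= (((((y^2 · x^2)^8) / ((x^(-1))^8)) · ((x^4)^8)) · ((x^2)^4)) / (y^4)    [power of a quotient]
= ((((((y^2)^8) · ((x^2)^8)) / ((x^(-1))^8)) · ((x^4)^8)) · ((x^2)^4)) / (y^4)    [power of a product]
= ((((y^16 · ((x^2)^8)) / ((x^(-1))^8)) · ((x^4)^8)) · ((x^2)^4)) / (y^4)    [power of a power]
= ((((y^16 · x^16) / ((x^(-1))^8)) · ((x^4)^8)) · ((x^2)^4)) / (y^4)    [power of a power]
= ((((y^16 · x^16) / x^(-8)) · ((x^4)^8)) · ((x^2)^4)) / (y^4)    [power of a power]
= ((((y^16 · x^16) / x^(-8)) · x^32) · ((x^2)^4)) / (y^4)    [power of a power]
= ((((y^16 · x^16) / x^(-8)) · x^32) · x^8) / (y^4)    [power of a power]
= x^64y^12    [quotient of powers; product of powers]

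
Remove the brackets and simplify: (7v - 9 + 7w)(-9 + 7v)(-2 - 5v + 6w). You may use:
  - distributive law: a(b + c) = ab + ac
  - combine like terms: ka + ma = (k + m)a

-153v + 532v^2 - 539vw - 245v^3 + 49v^2w - 162 + 612w - 378w^2 + 294vw^2

(7v - 9 + 7w)(-9 + 7v)(-2 - 5v + 6w)
= (-63v + 49v^2 + 81 - 63v - 63w + 49vw)(-2 - 5v + 6w)    [distributive law]
= (-126v + 49v^2 + 81 - 63w + 49vw)(-2 - 5v + 6w)    [combine like terms]
= 252v + 630v^2 - 756vw - 98v^2 - 245v^3 + 294v^2w - 162 - 405v + 486w + 126w + 315vw - 378w^2 - 98vw - 245v^2w + 294vw^2    [distributive law]
= -153v + 532v^2 - 539vw - 245v^3 + 49v^2w - 162 + 612w - 378w^2 + 294vw^2    [combine like terms]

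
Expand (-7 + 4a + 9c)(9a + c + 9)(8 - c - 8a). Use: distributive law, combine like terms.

(-7 + 4a + 9c)(9a + c + 9)(8 - c - 8a)
= (-63a - 7c - 63 + 36a² + 4ac + 36a + 81ac + 9c² + 81c)(8 - c - 8a)    [distributive law]
= (-27a + 74c - 63 + 36a² + 85ac + 9c²)(8 - c - 8a)    [combine like terms]
= -216a + 27ac + 216a² + 592c - 74c² - 592ac - 504 + 63c + 504a + 288a² - 36a²c - 288a³ + 680ac - 85ac² - 680a²c + 72c² - 9c³ - 72ac²    [distributive law]
= 288a + 115ac + 504a² + 655c - 2c² - 504 - 716a²c - 288a³ - 157ac² - 9c³    [combine like terms]

288a + 115ac + 504a² + 655c - 2c² - 504 - 716a²c - 288a³ - 157ac² - 9c³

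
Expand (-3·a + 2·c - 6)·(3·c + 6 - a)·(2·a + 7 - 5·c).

-37·a^2·c - 29·a·c + 67·a·c^2 - 3·a^2 - 156·a + 6·a^3 + 72·c^2 - 30·c^3 + 138·c - 252

(-3·a + 2·c - 6)·(3·c + 6 - a)·(2·a + 7 - 5·c)
= (-9·a·c - 18·a + 3·a^2 + 6·c^2 + 12·c - 2·a·c - 18·c - 36 + 6·a)·(2·a + 7 - 5·c)    [distributive law]
= (-11·a·c - 12·a + 3·a^2 + 6·c^2 - 6·c - 36)·(2·a + 7 - 5·c)    [combine like terms]
= -22·a^2·c - 77·a·c + 55·a·c^2 - 24·a^2 - 84·a + 60·a·c + 6·a^3 + 21·a^2 - 15·a^2·c + 12·a·c^2 + 42·c^2 - 30·c^3 - 12·a·c - 42·c + 30·c^2 - 72·a - 252 + 180·c    [distributive law]
= -37·a^2·c - 29·a·c + 67·a·c^2 - 3·a^2 - 156·a + 6·a^3 + 72·c^2 - 30·c^3 + 138·c - 252    [combine like terms]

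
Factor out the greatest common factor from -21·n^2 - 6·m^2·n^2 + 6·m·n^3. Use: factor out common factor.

3·n^2(-7 - 2·m^2 + 2·m·n)

-21·n^2 - 6·m^2·n^2 + 6·m·n^3
= 3(-7·n^2 - 2·m^2·n^2 + 2·m·n^3)    [factor out 3]
= 3·n^2(-7 - 2·m^2 + 2·m·n)    [factor out n^2]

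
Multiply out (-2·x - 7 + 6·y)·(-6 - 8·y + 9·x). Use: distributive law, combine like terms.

(-2·x - 7 + 6·y)·(-6 - 8·y + 9·x)
= 12·x + 16·x·y - 18·x^2 + 42 + 56·y - 63·x - 36·y - 48·y^2 + 54·x·y    [distributive law]
= -51·x + 70·x·y - 18·x^2 + 42 + 20·y - 48·y^2    [combine like terms]

-51·x + 70·x·y - 18·x^2 + 42 + 20·y - 48·y^2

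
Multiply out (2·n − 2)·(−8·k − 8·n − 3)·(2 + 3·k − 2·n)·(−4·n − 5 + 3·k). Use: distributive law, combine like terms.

(2·n − 2)·(−8·k − 8·n − 3)·(2 + 3·k − 2·n)·(−4·n − 5 + 3·k)
= (−16·k·n − 16·n² − 6·n + 16·k + 16·n + 6)·(2 + 3·k − 2·n)·(−4·n − 5 + 3·k)    [distributive law]
= (−16·k·n − 16·n² + 10·n + 16·k + 6)·(2 + 3·k − 2·n)·(−4·n − 5 + 3·k)    [combine like terms]
= (−32·k·n − 48·k²·n + 32·k·n² − 32·n² − 48·k·n² + 32·n³ + 20·n + 30·k·n − 20·n² + 32·k + 48·k² − 32·k·n + 12 + 18·k − 12·n)·(−4·n − 5 + 3·k)    [distributive law]
= (−34·k·n − 48·k²·n − 16·k·n² − 52·n² + 32·n³ + 8·n + 50·k + 48·k² + 12)·(−4·n − 5 + 3·k)    [combine like terms]
= 136·k·n² + 170·k·n − 102·k²·n + 192·k²·n² + 240·k²·n − 144·k³·n + 64·k·n³ + 80·k·n² − 48·k²·n² + 208·n³ + 260·n² − 156·k·n² − 128·n⁴ − 160·n³ + 96·k·n³ − 32·n² − 40·n + 24·k·n − 200·k·n − 250·k + 150·k² − 192·k²·n − 240·k² + 144·k³ − 48·n − 60 + 36·k    [distributive law]
= 60·k·n² − 6·k·n − 54·k²·n + 144·k²·n² − 144·k³·n + 160·k·n³ + 48·n³ + 228·n² − 128·n⁴ − 88·n − 214·k − 90·k² + 144·k³ − 60    [combine like terms]

60·k·n² − 6·k·n − 54·k²·n + 144·k²·n² − 144·k³·n + 160·k·n³ + 48·n³ + 228·n² − 128·n⁴ − 88·n − 214·k − 90·k² + 144·k³ − 60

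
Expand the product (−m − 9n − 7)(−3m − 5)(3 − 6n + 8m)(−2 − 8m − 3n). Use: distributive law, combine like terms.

(−m − 9n − 7)(−3m − 5)(3 − 6n + 8m)(−2 − 8m − 3n)
= (3m^2 + 5m + 27mn + 45n + 21m + 35)(3 − 6n + 8m)(−2 − 8m − 3n)    [distributive law]
= (3m^2 + 26m + 27mn + 45n + 35)(3 − 6n + 8m)(−2 − 8m − 3n)    [combine like terms]
= (9m^2 − 18m^2n + 24m^3 + 78m − 156mn + 208m^2 + 81mn − 162mn^2 + 216m^2n + 135n − 270n^2 + 360mn + 105 − 210n + 280m)(−2 − 8m − 3n)    [distributive law]
= (217m^2 + 198m^2n + 24m^3 + 358m + 285mn − 162mn^2 − 75n − 270n^2 + 105)(−2 − 8m − 3n)    [combine like terms]
= −434m^2 − 1736m^3 − 651m^2n − 396m^2n − 1584m^3n − 594m^2n^2 − 48m^3 − 192m^4 − 72m^3n − 716m − 2864m^2 − 1074mn − 570mn − 2280m^2n − 855mn^2 + 324mn^2 + 1296m^2n^2 + 486mn^3 + 150n + 600mn + 225n^2 + 540n^2 + 2160mn^2 + 810n^3 − 210 − 840m − 315n    [distributive law]
= −3298m^2 − 1784m^3 − 3327m^2n − 1656m^3n + 702m^2n^2 − 192m^4 − 1556m − 1044mn + 1629mn^2 + 486mn^3 − 165n + 765n^2 + 810n^3 − 210    [combine like terms]

−3298m^2 − 1784m^3 − 3327m^2n − 1656m^3n + 702m^2n^2 − 192m^4 − 1556m − 1044mn + 1629mn^2 + 486mn^3 − 165n + 765n^2 + 810n^3 − 210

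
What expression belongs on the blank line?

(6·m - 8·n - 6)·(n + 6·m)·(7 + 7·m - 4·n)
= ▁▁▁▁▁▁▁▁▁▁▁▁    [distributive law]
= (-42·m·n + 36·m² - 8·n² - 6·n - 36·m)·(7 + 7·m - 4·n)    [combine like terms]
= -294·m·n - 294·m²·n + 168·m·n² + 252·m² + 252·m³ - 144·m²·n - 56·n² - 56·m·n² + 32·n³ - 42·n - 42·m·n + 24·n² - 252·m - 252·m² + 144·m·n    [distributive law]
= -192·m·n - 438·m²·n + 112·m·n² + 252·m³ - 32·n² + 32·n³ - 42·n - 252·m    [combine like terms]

By distributive law:

(6·m·n + 36·m² - 8·n² - 48·m·n - 6·n - 36·m)·(7 + 7·m - 4·n)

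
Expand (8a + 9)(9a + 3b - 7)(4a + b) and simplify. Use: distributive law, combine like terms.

(8a + 9)(9a + 3b - 7)(4a + b)
= (72a^2 + 24ab - 56a + 81a + 27b - 63)(4a + b)    [distributive law]
= (72a^2 + 24ab + 25a + 27b - 63)(4a + b)    [combine like terms]
= 288a^3 + 72a^2b + 96a^2b + 24ab^2 + 100a^2 + 25ab + 108ab + 27b^2 - 252a - 63b    [distributive law]
= 288a^3 + 168a^2b + 24ab^2 + 100a^2 + 133ab + 27b^2 - 252a - 63b    [combine like terms]

288a^3 + 168a^2b + 24ab^2 + 100a^2 + 133ab + 27b^2 - 252a - 63b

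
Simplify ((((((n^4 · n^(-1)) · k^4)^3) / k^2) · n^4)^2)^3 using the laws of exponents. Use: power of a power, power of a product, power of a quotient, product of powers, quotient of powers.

((((((n^4 · n^(-1)) · k^4)^3) / k^2) · n^4)^2)^3
= (((((n^4 · n^(-1)) · k^4)^3) / k^2) · n^4)^6    [power of a power]
= (((((n^4 · n^(-1)) · k^4)^3) / k^2)^6) · ((n^4)^6)    [power of a product]
= (((((n^4 · n^(-1)) · k^4)^3)^6) / ((k^2)^6)) · ((n^4)^6)    [power of a quotient]
= ((((n^4 · n^(-1)) · k^4)^18) / ((k^2)^6)) · ((n^4)^6)    [power of a power]
= ((((n^4 · n^(-1))^18) · ((k^4)^18)) / ((k^2)^6)) · ((n^4)^6)    [power of a product]
= (((((n^4)^18) · ((n^(-1))^18)) · ((k^4)^18)) / ((k^2)^6)) · ((n^4)^6)    [power of a product]
= (((n^72 · ((n^(-1))^18)) · ((k^4)^18)) / ((k^2)^6)) · ((n^4)^6)    [power of a power]
= (((n^72 · n^(-18)) · ((k^4)^18)) / ((k^2)^6)) · ((n^4)^6)    [power of a power]
= ((n^54 · ((k^4)^18)) / ((k^2)^6)) · ((n^4)^6)    [product of powers]
= ((n^54 · k^72) / ((k^2)^6)) · ((n^4)^6)    [power of a power]
= ((n^54 · k^72) / k^12) · ((n^4)^6)    [power of a power]
= ((n^54 · k^72) / k^12) · n^24    [power of a power]
= k^60n^78    [quotient of powers; product of powers]

k^60n^78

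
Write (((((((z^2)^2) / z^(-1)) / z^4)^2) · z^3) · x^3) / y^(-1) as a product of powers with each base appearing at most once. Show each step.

(((((((z^2)^2) / z^(-1)) / z^4)^2) · z^3) · x^3) / y^(-1)
= (((((((z^2)^2) / z^(-1))^2) / ((z^4)^2)) · z^3) · x^3) / y^(-1)    [power of a quotient]
= (((((((z^2)^2)^2) / ((z^(-1))^2)) / ((z^4)^2)) · z^3) · x^3) / y^(-1)    [power of a quotient]
= ((((((z^2)^4) / ((z^(-1))^2)) / ((z^4)^2)) · z^3) · x^3) / y^(-1)    [power of a power]
= ((((z^8 / ((z^(-1))^2)) / ((z^4)^2)) · z^3) · x^3) / y^(-1)    [power of a power]
= ((((z^8 / z^(-2)) / ((z^4)^2)) · z^3) · x^3) / y^(-1)    [power of a power]
= (((z^10 / ((z^4)^2)) · z^3) · x^3) / y^(-1)    [quotient of powers]
= (((z^10 / z^8) · z^3) · x^3) / y^(-1)    [power of a power]
= ((z^2 · z^3) · x^3) / y^(-1)    [quotient of powers]
= (z^5 · x^3) / y^(-1)    [product of powers]
= x^3yz^5    [quotient of powers]

x^3yz^5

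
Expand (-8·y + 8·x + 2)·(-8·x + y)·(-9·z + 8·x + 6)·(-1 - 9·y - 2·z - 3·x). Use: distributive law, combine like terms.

-1490·x·y·z + 5744·x·y²·z + 1296·x·y·z² - 4392·x²·y·z + 2688·x²·y - 4992·x²·y² + 2880·x³·y + 380·x·y - 3824·x·y² + 186·y²·z - 648·y³·z - 144·y²·z² + 576·x·y³ - 60·y² + 432·y³ + 16·x²·z - 1152·x²·z² - 704·x³·z + 2048·x³ + 1536·x⁴ + 800·x² + 48·x·z - 288·x·z² + 96·x - 6·y·z + 36·y·z² - 12·y

(-8·y + 8·x + 2)·(-8·x + y)·(-9·z + 8·x + 6)·(-1 - 9·y - 2·z - 3·x)
= (64·x·y - 8·y² - 64·x² + 8·x·y - 16·x + 2·y)·(-9·z + 8·x + 6)·(-1 - 9·y - 2·z - 3·x)    [distributive law]
= (72·x·y - 8·y² - 64·x² - 16·x + 2·y)·(-9·z + 8·x + 6)·(-1 - 9·y - 2·z - 3·x)    [combine like terms]
= (-648·x·y·z + 576·x²·y + 432·x·y + 72·y²·z - 64·x·y² - 48·y² + 576·x²·z - 512·x³ - 384·x² + 144·x·z - 128·x² - 96·x - 18·y·z + 16·x·y + 12·y)·(-1 - 9·y - 2·z - 3·x)    [distributive law]
= (-648·x·y·z + 576·x²·y + 448·x·y + 72·y²·z - 64·x·y² - 48·y² + 576·x²·z - 512·x³ - 512·x² + 144·x·z - 96·x - 18·y·z + 12·y)·(-1 - 9·y - 2·z - 3·x)    [combine like terms]
= 648·x·y·z + 5832·x·y²·z + 1296·x·y·z² + 1944·x²·y·z - 576·x²·y - 5184·x²·y² - 1152·x²·y·z - 1728·x³·y - 448·x·y - 4032·x·y² - 896·x·y·z - 1344·x²·y - 72·y²·z - 648·y³·z - 144·y²·z² - 216·x·y²·z + 64·x·y² + 576·x·y³ + 128·x·y²·z + 192·x²·y² + 48·y² + 432·y³ + 96·y²·z + 144·x·y² - 576·x²·z - 5184·x²·y·z - 1152·x²·z² - 1728·x³·z + 512·x³ + 4608·x³·y + 1024·x³·z + 1536·x⁴ + 512·x² + 4608·x²·y + 1024·x²·z + 1536·x³ - 144·x·z - 1296·x·y·z - 288·x·z² - 432·x²·z + 96·x + 864·x·y + 192·x·z + 288·x² + 18·y·z + 162·y²·z + 36·y·z² + 54·x·y·z - 12·y - 108·y² - 24·y·z - 36·x·y    [distributive law]
= -1490·x·y·z + 5744·x·y²·z + 1296·x·y·z² - 4392·x²·y·z + 2688·x²·y - 4992·x²·y² + 2880·x³·y + 380·x·y - 3824·x·y² + 186·y²·z - 648·y³·z - 144·y²·z² + 576·x·y³ - 60·y² + 432·y³ + 16·x²·z - 1152·x²·z² - 704·x³·z + 2048·x³ + 1536·x⁴ + 800·x² + 48·x·z - 288·x·z² + 96·x - 6·y·z + 36·y·z² - 12·y    [combine like terms]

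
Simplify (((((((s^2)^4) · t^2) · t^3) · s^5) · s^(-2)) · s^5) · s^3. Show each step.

s^19t^5

(((((((s^2)^4) · t^2) · t^3) · s^5) · s^(-2)) · s^5) · s^3
= (((((s^8 · t^2) · t^3) · s^5) · s^(-2)) · s^5) · s^3    [power of a power]
= s^19t^5    [product of powers]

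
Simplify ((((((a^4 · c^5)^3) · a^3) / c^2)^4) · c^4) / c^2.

((((((a^4 · c^5)^3) · a^3) / c^2)^4) · c^4) / c^2
= ((((((a^4 · c^5)^3) · a^3)^4) / ((c^2)^4)) · c^4) / c^2    [power of a quotient]
= ((((((a^4 · c^5)^3)^4) · ((a^3)^4)) / ((c^2)^4)) · c^4) / c^2    [power of a product]
= (((((a^4 · c^5)^12) · ((a^3)^4)) / ((c^2)^4)) · c^4) / c^2    [power of a power]
= ((((((a^4)^12) · ((c^5)^12)) · ((a^3)^4)) / ((c^2)^4)) · c^4) / c^2    [power of a product]
= ((((a^48 · ((c^5)^12)) · ((a^3)^4)) / ((c^2)^4)) · c^4) / c^2    [power of a power]
= ((((a^48 · c^60) · ((a^3)^4)) / ((c^2)^4)) · c^4) / c^2    [power of a power]
= ((((a^48 · c^60) · a^12) / ((c^2)^4)) · c^4) / c^2    [power of a power]
= ((((a^48 · c^60) · a^12) / c^8) · c^4) / c^2    [power of a power]
= a^60·c^54    [quotient of powers; product of powers]

a^60·c^54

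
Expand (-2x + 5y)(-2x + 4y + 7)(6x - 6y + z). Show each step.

24x³ - 132x²y + 4x²z + 228xy² - 18xyz - 84x² + 294xy - 14xz - 120y³ + 20y²z - 210y² + 35yz

(-2x + 5y)(-2x + 4y + 7)(6x - 6y + z)
= (4x² - 8xy - 14x - 10xy + 20y² + 35y)(6x - 6y + z)    [distributive law]
= (4x² - 18xy - 14x + 20y² + 35y)(6x - 6y + z)    [combine like terms]
= 24x³ - 24x²y + 4x²z - 108x²y + 108xy² - 18xyz - 84x² + 84xy - 14xz + 120xy² - 120y³ + 20y²z + 210xy - 210y² + 35yz    [distributive law]
= 24x³ - 132x²y + 4x²z + 228xy² - 18xyz - 84x² + 294xy - 14xz - 120y³ + 20y²z - 210y² + 35yz    [combine like terms]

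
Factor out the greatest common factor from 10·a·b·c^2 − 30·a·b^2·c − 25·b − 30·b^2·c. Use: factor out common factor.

5·b(2·a·c^2 − 6·a·b·c − 5 − 6·b·c)

10·a·b·c^2 − 30·a·b^2·c − 25·b − 30·b^2·c
= 5(2·a·b·c^2 − 6·a·b^2·c − 5·b − 6·b^2·c)    [factor out 5]
= 5·b(2·a·c^2 − 6·a·b·c − 5 − 6·b·c)    [factor out b]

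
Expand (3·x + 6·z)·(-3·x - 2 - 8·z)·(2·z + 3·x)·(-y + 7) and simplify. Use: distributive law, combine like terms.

(3·x + 6·z)·(-3·x - 2 - 8·z)·(2·z + 3·x)·(-y + 7)
= (-9·x^2 - 6·x - 24·x·z - 18·x·z - 12·z - 48·z^2)·(2·z + 3·x)·(-y + 7)    [distributive law]
= (-9·x^2 - 6·x - 42·x·z - 12·z - 48·z^2)·(2·z + 3·x)·(-y + 7)    [combine like terms]
= (-18·x^2·z - 27·x^3 - 12·x·z - 18·x^2 - 84·x·z^2 - 126·x^2·z - 24·z^2 - 36·x·z - 96·z^3 - 144·x·z^2)·(-y + 7)    [distributive law]
= (-144·x^2·z - 27·x^3 - 48·x·z - 18·x^2 - 228·x·z^2 - 24·z^2 - 96·z^3)·(-y + 7)    [combine like terms]
= 144·x^2·y·z - 1008·x^2·z + 27·x^3·y - 189·x^3 + 48·x·y·z - 336·x·z + 18·x^2·y - 126·x^2 + 228·x·y·z^2 - 1596·x·z^2 + 24·y·z^2 - 168·z^2 + 96·y·z^3 - 672·z^3    [distributive law]

144·x^2·y·z - 1008·x^2·z + 27·x^3·y - 189·x^3 + 48·x·y·z - 336·x·z + 18·x^2·y - 126·x^2 + 228·x·y·z^2 - 1596·x·z^2 + 24·y·z^2 - 168·z^2 + 96·y·z^3 - 672·z^3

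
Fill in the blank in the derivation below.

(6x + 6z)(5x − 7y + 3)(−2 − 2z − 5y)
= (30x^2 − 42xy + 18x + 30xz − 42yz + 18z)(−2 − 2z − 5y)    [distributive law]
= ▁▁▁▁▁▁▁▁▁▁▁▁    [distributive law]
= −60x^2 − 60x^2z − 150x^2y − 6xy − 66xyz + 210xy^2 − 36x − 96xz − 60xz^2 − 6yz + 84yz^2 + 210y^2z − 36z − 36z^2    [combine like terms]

By distributive law:

−60x^2 − 60x^2z − 150x^2y + 84xy + 84xyz + 210xy^2 − 36x − 36xz − 90xy − 60xz − 60xz^2 − 150xyz + 84yz + 84yz^2 + 210y^2z − 36z − 36z^2 − 90yz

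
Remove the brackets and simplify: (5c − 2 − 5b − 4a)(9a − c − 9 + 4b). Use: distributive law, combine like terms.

49ac − 5c^2 − 43c + 25bc + 18a + 18 + 37b − 61ab − 20b^2 − 36a^2

(5c − 2 − 5b − 4a)(9a − c − 9 + 4b)
= 45ac − 5c^2 − 45c + 20bc − 18a + 2c + 18 − 8b − 45ab + 5bc + 45b − 20b^2 − 36a^2 + 4ac + 36a − 16ab    [distributive law]
= 49ac − 5c^2 − 43c + 25bc + 18a + 18 + 37b − 61ab − 20b^2 − 36a^2    [combine like terms]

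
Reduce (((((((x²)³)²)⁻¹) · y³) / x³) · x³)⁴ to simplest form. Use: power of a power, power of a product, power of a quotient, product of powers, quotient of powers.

(((((((x²)³)²)⁻¹) · y³) / x³) · x³)⁴
= (((((((x²)³)²)⁻¹) · y³) / x³)⁴) · ((x³)⁴)    [power of a product]
= (((((((x²)³)²)⁻¹) · y³)⁴) / ((x³)⁴)) · ((x³)⁴)    [power of a quotient]
= (((((((x²)³)²)⁻¹)⁴) · ((y³)⁴)) / ((x³)⁴)) · ((x³)⁴)    [power of a product]
= ((((((x²)³)²)⁻⁴) · ((y³)⁴)) / ((x³)⁴)) · ((x³)⁴)    [power of a power]
= (((((x²)³)⁻⁸) · ((y³)⁴)) / ((x³)⁴)) · ((x³)⁴)    [power of a power]
= ((((x²)⁻²⁴) · ((y³)⁴)) / ((x³)⁴)) · ((x³)⁴)    [power of a power]
= ((x⁻⁴⁸ · ((y³)⁴)) / ((x³)⁴)) · ((x³)⁴)    [power of a power]
= ((x⁻⁴⁸ · y¹²) / ((x³)⁴)) · ((x³)⁴)    [power of a power]
= ((x⁻⁴⁸ · y¹²) / x¹²) · ((x³)⁴)    [power of a power]
= ((x⁻⁴⁸ · y¹²) / x¹²) · x¹²    [power of a power]
= x⁻⁴⁸y¹²    [quotient of powers; product of powers]

x⁻⁴⁸y¹²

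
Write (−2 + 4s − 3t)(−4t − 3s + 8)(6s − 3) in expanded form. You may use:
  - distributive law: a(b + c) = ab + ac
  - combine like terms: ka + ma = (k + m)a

−75st + 48t + 264s^2 − 210s + 48 − 42s^2t − 72s^3 + 72st^2 − 36t^2

(−2 + 4s − 3t)(−4t − 3s + 8)(6s − 3)
= (8t + 6s − 16 − 16st − 12s^2 + 32s + 12t^2 + 9st − 24t)(6s − 3)    [distributive law]
= (−16t + 38s − 16 − 7st − 12s^2 + 12t^2)(6s − 3)    [combine like terms]
= −96st + 48t + 228s^2 − 114s − 96s + 48 − 42s^2t + 21st − 72s^3 + 36s^2 + 72st^2 − 36t^2    [distributive law]
= −75st + 48t + 264s^2 − 210s + 48 − 42s^2t − 72s^3 + 72st^2 − 36t^2    [combine like terms]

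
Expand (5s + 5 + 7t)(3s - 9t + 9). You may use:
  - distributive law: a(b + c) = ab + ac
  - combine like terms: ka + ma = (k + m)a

15s^2 - 24st + 60s + 18t + 45 - 63t^2

(5s + 5 + 7t)(3s - 9t + 9)
= 15s^2 - 45st + 45s + 15s - 45t + 45 + 21st - 63t^2 + 63t    [distributive law]
= 15s^2 - 24st + 60s + 18t + 45 - 63t^2    [combine like terms]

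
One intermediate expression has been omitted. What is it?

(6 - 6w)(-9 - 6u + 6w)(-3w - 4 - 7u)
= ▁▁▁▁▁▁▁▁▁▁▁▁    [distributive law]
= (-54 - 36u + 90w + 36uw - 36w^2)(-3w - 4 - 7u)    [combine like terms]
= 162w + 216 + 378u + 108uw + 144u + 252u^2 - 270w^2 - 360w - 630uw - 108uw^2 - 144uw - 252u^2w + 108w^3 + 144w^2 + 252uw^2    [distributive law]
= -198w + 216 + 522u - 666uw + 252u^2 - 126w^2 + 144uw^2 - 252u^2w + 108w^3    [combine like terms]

By distributive law:

(-54 - 36u + 36w + 54w + 36uw - 36w^2)(-3w - 4 - 7u)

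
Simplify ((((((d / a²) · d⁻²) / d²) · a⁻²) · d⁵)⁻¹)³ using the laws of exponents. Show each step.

((((((d / a²) · d⁻²) / d²) · a⁻²) · d⁵)⁻¹)³
= (((((d / a²) · d⁻²) / d²) · a⁻²) · d⁵)⁻³    [power of a power]
= (((((d / a²) · d⁻²) / d²) · a⁻²)⁻³) · ((d⁵)⁻³)    [power of a product]
= (((((d / a²) · d⁻²) / d²)⁻³) · ((a⁻²)⁻³)) · ((d⁵)⁻³)    [power of a product]
= (((((d / a²) · d⁻²)⁻³) / ((d²)⁻³)) · ((a⁻²)⁻³)) · ((d⁵)⁻³)    [power of a quotient]
= (((((d / a²)⁻³) · ((d⁻²)⁻³)) / ((d²)⁻³)) · ((a⁻²)⁻³)) · ((d⁵)⁻³)    [power of a product]
= (((((d⁻³) / ((a²)⁻³)) · ((d⁻²)⁻³)) / ((d²)⁻³)) · ((a⁻²)⁻³)) · ((d⁵)⁻³)    [power of a quotient]
= ((((d⁻³ / a⁻⁶) · ((d⁻²)⁻³)) / ((d²)⁻³)) · ((a⁻²)⁻³)) · ((d⁵)⁻³)    [power of a power]
= ((((d⁻³ / a⁻⁶) · d⁶) / ((d²)⁻³)) · ((a⁻²)⁻³)) · ((d⁵)⁻³)    [power of a power]
= ((((d⁻³ / a⁻⁶) · d⁶) / d⁻⁶) · ((a⁻²)⁻³)) · ((d⁵)⁻³)    [power of a power]
= ((((d⁻³ / a⁻⁶) · d⁶) / d⁻⁶) · a⁶) · ((d⁵)⁻³)    [power of a power]
= ((((d⁻³ / a⁻⁶) · d⁶) / d⁻⁶) · a⁶) · d⁻¹⁵    [power of a power]
= a¹²d⁻⁶    [quotient of powers; product of powers]

a¹²d⁻⁶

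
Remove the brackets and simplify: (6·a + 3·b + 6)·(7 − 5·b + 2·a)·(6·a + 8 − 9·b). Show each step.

420·a^2 + 684·a − 732·a·b − 252·a^2·b + 126·a·b^2 + 72·a^3 − 450·b − 39·b^2 + 135·b^3 + 336

(6·a + 3·b + 6)·(7 − 5·b + 2·a)·(6·a + 8 − 9·b)
= (42·a − 30·a·b + 12·a^2 + 21·b − 15·b^2 + 6·a·b + 42 − 30·b + 12·a)·(6·a + 8 − 9·b)    [distributive law]
= (54·a − 24·a·b + 12·a^2 − 9·b − 15·b^2 + 42)·(6·a + 8 − 9·b)    [combine like terms]
= 324·a^2 + 432·a − 486·a·b − 144·a^2·b − 192·a·b + 216·a·b^2 + 72·a^3 + 96·a^2 − 108·a^2·b − 54·a·b − 72·b + 81·b^2 − 90·a·b^2 − 120·b^2 + 135·b^3 + 252·a + 336 − 378·b    [distributive law]
= 420·a^2 + 684·a − 732·a·b − 252·a^2·b + 126·a·b^2 + 72·a^3 − 450·b − 39·b^2 + 135·b^3 + 336    [combine like terms]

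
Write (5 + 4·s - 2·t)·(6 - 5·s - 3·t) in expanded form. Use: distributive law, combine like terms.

30 - s - 27·t - 20·s^2 - 2·s·t + 6·t^2

(5 + 4·s - 2·t)·(6 - 5·s - 3·t)
= 30 - 25·s - 15·t + 24·s - 20·s^2 - 12·s·t - 12·t + 10·s·t + 6·t^2    [distributive law]
= 30 - s - 27·t - 20·s^2 - 2·s·t + 6·t^2    [combine like terms]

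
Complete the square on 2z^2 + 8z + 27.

2z^2 + 8z + 27
= 2(z^2 + 4z) + 27    [factor out 2 from the z-terms]
= 2(z^2 + 4z + 4 − 4) + 27    [add and subtract 4 inside the bracket]
= 2(z + 2)^2 − 8 + 27    [perfect-square identity]
= 2(z + 2)^2 + 19    [combine constants]

2(z + 2)^2 + 19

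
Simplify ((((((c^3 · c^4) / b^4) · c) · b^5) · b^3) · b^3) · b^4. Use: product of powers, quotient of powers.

b^11·c^8

((((((c^3 · c^4) / b^4) · c) · b^5) · b^3) · b^3) · b^4
= (((((c^7 / b^4) · c) · b^5) · b^3) · b^3) · b^4    [product of powers]
= b^11·c^8    [quotient of powers; product of powers]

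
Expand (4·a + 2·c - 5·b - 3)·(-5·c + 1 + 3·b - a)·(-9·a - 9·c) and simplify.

234·a^2·c + 288·a·c^2 - 63·a^2 - 216·a·c - 153·a^2·b - 432·a·b·c + 36·a^3 + 90·c^3 - 153·c^2 - 279·b·c^2 + 126·a·b + 126·b·c + 135·a·b^2 + 135·b^2·c + 27·a + 27·c

(4·a + 2·c - 5·b - 3)·(-5·c + 1 + 3·b - a)·(-9·a - 9·c)
= (-20·a·c + 4·a + 12·a·b - 4·a^2 - 10·c^2 + 2·c + 6·b·c - 2·a·c + 25·b·c - 5·b - 15·b^2 + 5·a·b + 15·c - 3 - 9·b + 3·a)·(-9·a - 9·c)    [distributive law]
= (-22·a·c + 7·a + 17·a·b - 4·a^2 - 10·c^2 + 17·c + 31·b·c - 14·b - 15·b^2 - 3)·(-9·a - 9·c)    [combine like terms]
= 198·a^2·c + 198·a·c^2 - 63·a^2 - 63·a·c - 153·a^2·b - 153·a·b·c + 36·a^3 + 36·a^2·c + 90·a·c^2 + 90·c^3 - 153·a·c - 153·c^2 - 279·a·b·c - 279·b·c^2 + 126·a·b + 126·b·c + 135·a·b^2 + 135·b^2·c + 27·a + 27·c    [distributive law]
= 234·a^2·c + 288·a·c^2 - 63·a^2 - 216·a·c - 153·a^2·b - 432·a·b·c + 36·a^3 + 90·c^3 - 153·c^2 - 279·b·c^2 + 126·a·b + 126·b·c + 135·a·b^2 + 135·b^2·c + 27·a + 27·c    [combine like terms]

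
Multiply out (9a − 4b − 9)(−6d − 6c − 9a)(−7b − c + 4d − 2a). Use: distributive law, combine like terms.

474abd − 162acd − 216ad^2 − 216a^2d + 294abc + 54ac^2 + 189a^2c + 495a^2b + 162a^3 − 168b^2d + 72bcd + 96bd^2 − 168b^2c − 24bc^2 − 252ab^2 − 378bd + 162cd + 216d^2 + 216ad − 378bc − 54c^2 − 189ac − 567ab − 162a^2

(9a − 4b − 9)(−6d − 6c − 9a)(−7b − c + 4d − 2a)
= (−54ad − 54ac − 81a^2 + 24bd + 24bc + 36ab + 54d + 54c + 81a)(−7b − c + 4d − 2a)    [distributive law]
= 378abd + 54acd − 216ad^2 + 108a^2d + 378abc + 54ac^2 − 216acd + 108a^2c + 567a^2b + 81a^2c − 324a^2d + 162a^3 − 168b^2d − 24bcd + 96bd^2 − 48abd − 168b^2c − 24bc^2 + 96bcd − 48abc − 252ab^2 − 36abc + 144abd − 72a^2b − 378bd − 54cd + 216d^2 − 108ad − 378bc − 54c^2 + 216cd − 108ac − 567ab − 81ac + 324ad − 162a^2    [distributive law]
= 474abd − 162acd − 216ad^2 − 216a^2d + 294abc + 54ac^2 + 189a^2c + 495a^2b + 162a^3 − 168b^2d + 72bcd + 96bd^2 − 168b^2c − 24bc^2 − 252ab^2 − 378bd + 162cd + 216d^2 + 216ad − 378bc − 54c^2 − 189ac − 567ab − 162a^2    [combine like terms]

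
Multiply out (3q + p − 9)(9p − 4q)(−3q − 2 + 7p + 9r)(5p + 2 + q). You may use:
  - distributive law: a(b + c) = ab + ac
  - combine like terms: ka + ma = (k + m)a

(3q + p − 9)(9p − 4q)(−3q − 2 + 7p + 9r)(5p + 2 + q)
= (27pq − 12q^2 + 9p^2 − 4pq − 81p + 36q)(−3q − 2 + 7p + 9r)(5p + 2 + q)    [distributive law]
= (23pq − 12q^2 + 9p^2 − 81p + 36q)(−3q − 2 + 7p + 9r)(5p + 2 + q)    [combine like terms]
= (−69pq^2 − 46pq + 161p^2q + 207pqr + 36q^3 + 24q^2 − 84pq^2 − 108q^2r − 27p^2q − 18p^2 + 63p^3 + 81p^2r + 243pq + 162p − 567p^2 − 729pr − 108q^2 − 72q + 252pq + 324qr)(5p + 2 + q)    [distributive law]
= (−153pq^2 + 449pq + 134p^2q + 207pqr + 36q^3 − 84q^2 − 108q^2r − 585p^2 + 63p^3 + 81p^2r + 162p − 729pr − 72q + 324qr)(5p + 2 + q)    [combine like terms]
= −765p^2q^2 − 306pq^2 − 153pq^3 + 2245p^2q + 898pq + 449pq^2 + 670p^3q + 268p^2q + 134p^2q^2 + 1035p^2qr + 414pqr + 207pq^2r + 180pq^3 + 72q^3 + 36q^4 − 420pq^2 − 168q^2 − 84q^3 − 540pq^2r − 216q^2r − 108q^3r − 2925p^3 − 1170p^2 − 585p^2q + 315p^4 + 126p^3 + 63p^3q + 405p^3r + 162p^2r + 81p^2qr + 810p^2 + 324p + 162pq − 3645p^2r − 1458pr − 729pqr − 360pq − 144q − 72q^2 + 1620pqr + 648qr + 324q^2r    [distributive law]
= −631p^2q^2 − 277pq^2 + 27pq^3 + 1928p^2q + 700pq + 733p^3q + 1116p^2qr + 1305pqr − 333pq^2r − 12q^3 + 36q^4 − 240q^2 + 108q^2r − 108q^3r − 2799p^3 − 360p^2 + 315p^4 + 405p^3r − 3483p^2r + 324p − 1458pr − 144q + 648qr    [combine like terms]

−631p^2q^2 − 277pq^2 + 27pq^3 + 1928p^2q + 700pq + 733p^3q + 1116p^2qr + 1305pqr − 333pq^2r − 12q^3 + 36q^4 − 240q^2 + 108q^2r − 108q^3r − 2799p^3 − 360p^2 + 315p^4 + 405p^3r − 3483p^2r + 324p − 1458pr − 144q + 648qr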